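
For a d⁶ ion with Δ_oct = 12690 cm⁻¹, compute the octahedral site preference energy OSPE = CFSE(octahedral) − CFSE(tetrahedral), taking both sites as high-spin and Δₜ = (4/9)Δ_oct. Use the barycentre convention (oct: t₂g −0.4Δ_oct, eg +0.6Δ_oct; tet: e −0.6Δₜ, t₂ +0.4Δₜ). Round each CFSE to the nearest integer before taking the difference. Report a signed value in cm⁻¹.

-1692

Octahedral (high-spin): t2g^4 e_g^2, CFSE = 4(−0.4) + 2(+0.6) = -0.4Δ_oct = -0.4 × 12690 = -5076 cm⁻¹.
Tetrahedral e^3 t2^3 gives -0.6Δₜ = -0.6 × (4/9) × 12690 = -3384 cm⁻¹.
OSPE = -5076 − (-3384) = -1692 cm⁻¹.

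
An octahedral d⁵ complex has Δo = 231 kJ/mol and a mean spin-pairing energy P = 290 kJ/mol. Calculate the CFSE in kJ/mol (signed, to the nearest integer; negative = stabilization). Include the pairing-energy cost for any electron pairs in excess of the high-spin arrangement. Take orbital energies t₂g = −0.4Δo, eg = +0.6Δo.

0

Here Δo < P (231 < 290), so the high-spin state is favoured.
That gives t₂g³ eg².
Orbital CFSE = 0.0Δo = 0.0 × 231 = 0 kJ/mol.
High-spin has no excess pairs, so no pairing correction applies.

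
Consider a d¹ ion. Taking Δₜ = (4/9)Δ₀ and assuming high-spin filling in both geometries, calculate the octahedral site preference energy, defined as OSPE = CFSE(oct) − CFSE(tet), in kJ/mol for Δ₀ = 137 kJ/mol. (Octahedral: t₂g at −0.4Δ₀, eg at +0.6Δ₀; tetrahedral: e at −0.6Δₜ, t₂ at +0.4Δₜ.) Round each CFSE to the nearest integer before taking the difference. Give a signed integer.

-18

In an octahedral site d¹ (HS) is t2g^1 e_g^0, giving CFSE(oct) = -0.4Δ₀ = -55 kJ/mol.
Tetrahedral e^1 t2^0 gives -0.6Δₜ = -0.6 × (4/9) × 137 = -37 kJ/mol.
Subtracting, OSPE = -55 − (-37) = -18 kJ/mol.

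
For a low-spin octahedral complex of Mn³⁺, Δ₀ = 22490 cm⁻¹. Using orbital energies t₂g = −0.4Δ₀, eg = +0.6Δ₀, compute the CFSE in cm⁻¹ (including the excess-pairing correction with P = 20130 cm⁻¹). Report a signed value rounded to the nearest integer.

Mn³⁺: group 7, so d-count = 7 − 3 = 4.
Configuration: t₂g⁴ eg⁰.
The orbital stabilization is -1.6Δ₀ = -1.6 × 22490 = -35984 cm⁻¹.
Pairing penalty: 1 pair vs 0 in the high-spin reference → 1 extra × P = 20130 cm⁻¹.
Overall CFSE = -35984 + 20130 = -15854 cm⁻¹.

-15854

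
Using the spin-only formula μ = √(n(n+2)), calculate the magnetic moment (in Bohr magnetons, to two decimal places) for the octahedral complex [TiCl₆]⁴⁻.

Each Cl⁻ contributes -1; 6 × (-1) = -6. With overall charge -4, Ti is in the +2 oxidation state.
Ti²⁺: group 4, so d-count = 4 − 2 = 2.
For octahedral d² the high- and low-spin configurations coincide.
Configuration: t₂g² eg⁰ → 2 unpaired electrons.
μ(spin-only) = √[2(2+2)] = √8 ≈ 2.83 Bohr magnetons.

2.83 Bohr magnetons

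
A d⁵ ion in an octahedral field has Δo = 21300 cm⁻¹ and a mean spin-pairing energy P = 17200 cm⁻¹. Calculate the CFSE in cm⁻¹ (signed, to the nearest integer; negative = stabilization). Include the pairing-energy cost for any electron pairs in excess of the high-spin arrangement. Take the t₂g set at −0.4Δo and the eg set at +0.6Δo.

-8200

With Δo > P the complex is low-spin.
Filling d⁵ accordingly: t₂g⁵ eg⁰.
Orbital CFSE = -2.0Δo = -2.0 × 21300 = -42600 cm⁻¹.
Excess pairs vs high-spin: 2 − 0 = 2; pairing cost = +34400 cm⁻¹.
Net CFSE = -42600 + 34400 = -8200 cm⁻¹.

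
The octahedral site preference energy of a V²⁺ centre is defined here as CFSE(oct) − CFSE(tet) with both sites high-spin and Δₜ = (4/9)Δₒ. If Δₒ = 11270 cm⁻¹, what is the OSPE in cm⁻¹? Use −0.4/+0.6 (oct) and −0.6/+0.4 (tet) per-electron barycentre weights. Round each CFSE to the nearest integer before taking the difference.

V²⁺: group 5, so d-count = 5 − 2 = 3.
Octahedral (high-spin): t₂g³ eg⁰, CFSE = 3(−0.4) + 0(+0.6) = -1.2Δₒ = -1.2 × 11270 = -13524 cm⁻¹.
Tetrahedral: e² t₂¹, CFSE = 2(−0.6) + 1(+0.4) = -0.8Δₜ = -0.8 × (4/9) × 11270 = -4007 cm⁻¹.
Subtracting, OSPE = -13524 − (-4007) = -9517 cm⁻¹.

-9517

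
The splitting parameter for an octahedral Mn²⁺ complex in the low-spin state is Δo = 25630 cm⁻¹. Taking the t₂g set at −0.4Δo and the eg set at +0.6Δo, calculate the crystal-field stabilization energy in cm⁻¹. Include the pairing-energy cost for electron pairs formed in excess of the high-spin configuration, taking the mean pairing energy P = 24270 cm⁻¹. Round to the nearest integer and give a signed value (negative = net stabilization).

-2720

Mn is in group 7, so Mn²⁺ is d⁵ (7 − 2 = 5).
The d⁵ electrons fill as t₂g⁵ eg⁰.
Orbital CFSE = 5(-0.4) + 0(0.6) = -2.0Δo = -2.0 × 25630 = -51260 cm⁻¹.
Pairing penalty: 2 pairs vs 0 in the high-spin reference → 2 extra × P = 48540 cm⁻¹.
Overall CFSE = -51260 + 48540 = -2720 cm⁻¹.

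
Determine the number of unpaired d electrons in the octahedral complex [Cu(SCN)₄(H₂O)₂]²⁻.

1

Ligand charges: 4×(-1) from SCN⁻ and 2×(+0) from H₂O sum to -4; with overall charge -2, Cu is +2.
Group 11 minus oxidation state +2 gives a d⁹ configuration for Cu²⁺.
Configuration: t₂g⁶ eg³, giving 1 unpaired electron.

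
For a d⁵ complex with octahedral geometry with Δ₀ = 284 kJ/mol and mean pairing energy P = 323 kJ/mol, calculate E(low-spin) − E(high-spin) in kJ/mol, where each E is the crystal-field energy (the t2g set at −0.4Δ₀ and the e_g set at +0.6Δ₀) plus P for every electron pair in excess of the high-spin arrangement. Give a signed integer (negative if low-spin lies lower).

High-spin: t2g^3 e_g^2, CFSE = 0.0Δ₀ = 0 kJ/mol.
Low-spin: t2g^5 e_g^0, orbital CFSE = -2.0Δ₀ = -568 kJ/mol; plus 2 excess pairs × P = +646 kJ/mol; total 78 kJ/mol.
Thus E(LS) − E(HS) = 78 kJ/mol.

78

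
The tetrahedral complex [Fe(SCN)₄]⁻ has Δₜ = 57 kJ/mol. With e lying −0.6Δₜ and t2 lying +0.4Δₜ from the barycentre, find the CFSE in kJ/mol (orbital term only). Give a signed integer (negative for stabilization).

Each SCN⁻ contributes -1; 4 × (-1) = -4. With overall charge -1, Fe is in the +3 oxidation state.
Fe is in group 8, so Fe³⁺ is d⁵ (8 − 3 = 5).
With tetrahedral geometry the complex is necessarily high-spin.
Configuration: e^2 t2^3.
CFSE(orbital) = 2×(-0.6Δₜ) + 3×(0.4Δₜ) = 0.0Δₜ; with Δₜ = 57 kJ/mol that is 0 kJ/mol.

0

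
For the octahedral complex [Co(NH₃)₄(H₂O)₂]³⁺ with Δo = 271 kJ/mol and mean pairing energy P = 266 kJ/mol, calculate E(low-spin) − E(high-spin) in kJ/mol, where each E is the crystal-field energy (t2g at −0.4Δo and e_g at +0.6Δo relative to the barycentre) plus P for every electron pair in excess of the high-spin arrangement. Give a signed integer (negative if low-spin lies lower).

-10

Ligand charges: 4×(+0) from NH₃ and 2×(+0) from H₂O sum to +0; with overall charge +3, Co is +3.
Co sits in group 9; removing 3 electrons leaves Co³⁺ with 9 − 3 = 6 d electrons.
High-spin: t2g^4 e_g^2, CFSE = -0.4Δo = -108 kJ/mol.
Low-spin: t2g^6 e_g^0, orbital CFSE = -2.4Δo = -650 kJ/mol; plus 2 excess pairs × P = +532 kJ/mol; total -118 kJ/mol.
Thus E(LS) − E(HS) = -10 kJ/mol.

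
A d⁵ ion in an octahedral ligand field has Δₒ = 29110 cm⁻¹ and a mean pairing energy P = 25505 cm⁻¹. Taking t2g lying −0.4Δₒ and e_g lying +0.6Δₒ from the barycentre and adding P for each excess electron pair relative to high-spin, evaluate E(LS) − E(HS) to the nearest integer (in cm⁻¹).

In the high-spin limit (t2g^3 e_g^2) the orbital term is 0.0Δₒ = 0 cm⁻¹, with no excess pairing.
Low-spin t2g^5 e_g^0 gives -2.0Δₒ = -58220 cm⁻¹, but forming 2 extra pairs costs 2P = 51010 cm⁻¹, so E(LS) = -58220 + 51010 = -7210 cm⁻¹.
E(LS) − E(HS) = -7210 − (0) = -7210 cm⁻¹.

-7210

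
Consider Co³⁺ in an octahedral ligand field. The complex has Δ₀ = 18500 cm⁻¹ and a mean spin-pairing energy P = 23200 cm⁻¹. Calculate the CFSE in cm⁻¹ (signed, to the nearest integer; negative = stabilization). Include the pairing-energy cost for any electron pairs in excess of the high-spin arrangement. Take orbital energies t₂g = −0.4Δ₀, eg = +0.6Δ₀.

-7400

Co³⁺: group 9, so d-count = 9 − 3 = 6.
Since Δ₀ = 18500 cm⁻¹ < P = 23200 cm⁻¹, the complex adopts the high-spin configuration.
That gives t₂g⁴ eg².
Orbital CFSE = -0.4Δ₀ = -0.4 × 18500 = -7400 cm⁻¹.
High-spin has no excess pairs, so no pairing correction applies.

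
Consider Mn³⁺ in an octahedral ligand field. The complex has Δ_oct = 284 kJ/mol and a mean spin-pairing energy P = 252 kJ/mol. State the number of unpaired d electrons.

Group 7 minus oxidation state +3 gives a d⁴ configuration for Mn³⁺.
Δ_oct > P, so pairing is preferred: the ground state is low-spin.
Configuration: t2g^4 e_g^0.
Unpaired electrons: 2.

2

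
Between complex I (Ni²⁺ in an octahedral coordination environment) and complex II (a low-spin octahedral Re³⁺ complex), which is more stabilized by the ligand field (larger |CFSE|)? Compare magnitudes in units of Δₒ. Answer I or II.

I: Ni is in group 10, so Ni²⁺ is d⁸ (10 − 2 = 8); For octahedral d⁸ the high- and low-spin configurations coincide; t₂g⁶ eg², CFSE = -1.2Δₒ.
II: Re sits in group 7; removing 3 electrons leaves Re³⁺ with 7 − 3 = 4 d electrons; t₂g⁴ eg⁰, CFSE = -1.6Δₒ.
So II has the larger |CFSE|.

II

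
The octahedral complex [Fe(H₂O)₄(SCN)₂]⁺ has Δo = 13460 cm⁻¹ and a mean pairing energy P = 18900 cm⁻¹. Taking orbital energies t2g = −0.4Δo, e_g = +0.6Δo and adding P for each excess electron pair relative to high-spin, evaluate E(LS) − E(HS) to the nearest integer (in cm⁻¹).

Ligand charges: 4×(+0) from H₂O and 2×(-1) from SCN⁻ sum to -2; with overall charge +1, Fe is +3.
Fe is in group 8, so Fe³⁺ is d⁵ (8 − 3 = 5).
In the high-spin limit (t2g^3 e_g^2) the orbital term is 0.0Δo = 0 cm⁻¹, with no excess pairing.
For low-spin the configuration is t2g^5 e_g^0: orbital energy -2.0 × 13460 = -26920 cm⁻¹, and 2 additional pairs relative to high-spin add 37800 cm⁻¹, giving 10880 cm⁻¹.
The difference is 10880 − (0) = 10880 cm⁻¹, so high-spin lies lower.

10880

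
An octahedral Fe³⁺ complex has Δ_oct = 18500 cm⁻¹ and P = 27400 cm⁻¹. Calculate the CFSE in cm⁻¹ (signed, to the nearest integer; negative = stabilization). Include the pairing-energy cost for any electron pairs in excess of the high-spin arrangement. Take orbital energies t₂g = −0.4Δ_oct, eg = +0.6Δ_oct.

Fe is in group 8, so Fe³⁺ is d⁵ (8 − 3 = 5).
Since Δ_oct = 18500 cm⁻¹ < P = 27400 cm⁻¹, the complex adopts the high-spin configuration.
That gives t₂g³ eg².
Orbital CFSE = 0.0Δ_oct = 0.0 × 18500 = 0 cm⁻¹.
High-spin has no excess pairs, so no pairing correction applies.

0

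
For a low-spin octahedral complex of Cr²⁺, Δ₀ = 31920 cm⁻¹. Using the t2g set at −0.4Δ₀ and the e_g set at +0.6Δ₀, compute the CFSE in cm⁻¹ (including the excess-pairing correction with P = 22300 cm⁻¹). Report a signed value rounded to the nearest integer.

-28772

Group 6 minus oxidation state +2 gives a d⁴ configuration for Cr²⁺.
Configuration: t2g^4 e_g^0.
The orbital stabilization is -1.6Δ₀ = -1.6 × 31920 = -51072 cm⁻¹.
Pairing penalty: 1 pair vs 0 in the high-spin reference → 1 extra × P = 22300 cm⁻¹.
Combining: -51072 + 22300 = -28772 cm⁻¹.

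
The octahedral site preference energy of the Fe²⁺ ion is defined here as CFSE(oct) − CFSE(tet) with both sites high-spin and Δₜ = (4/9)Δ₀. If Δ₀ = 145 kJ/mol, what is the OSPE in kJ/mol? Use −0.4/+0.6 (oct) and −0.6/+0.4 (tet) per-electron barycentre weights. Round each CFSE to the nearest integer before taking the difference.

Fe²⁺: group 8, so d-count = 8 − 2 = 6.
Octahedral (high-spin): t2g^4 e_g^2, CFSE = 4(−0.4) + 2(+0.6) = -0.4Δ₀ = -0.4 × 145 = -58 kJ/mol.
Tetrahedral e^3 t2^3 gives -0.6Δₜ = -0.6 × (4/9) × 145 = -39 kJ/mol.
OSPE = CFSE(oct) − CFSE(tet) = -58 − (-39) = -19 kJ/mol.

-19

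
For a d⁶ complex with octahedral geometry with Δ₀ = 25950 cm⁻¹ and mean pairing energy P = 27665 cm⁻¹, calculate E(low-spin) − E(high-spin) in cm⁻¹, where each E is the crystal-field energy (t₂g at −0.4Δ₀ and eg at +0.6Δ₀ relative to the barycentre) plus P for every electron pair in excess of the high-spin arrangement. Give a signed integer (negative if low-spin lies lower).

3430

High-spin d⁶ fills as t₂g⁴ eg² with CFSE 4(−0.4) + 2(+0.6) = -0.4Δ₀ = -10380 cm⁻¹.
Low-spin t₂g⁶ eg⁰ gives -2.4Δ₀ = -62280 cm⁻¹, but forming 2 extra pairs costs 2P = 55330 cm⁻¹, so E(LS) = -62280 + 55330 = -6950 cm⁻¹.
E(LS) − E(HS) = -6950 − (-10380) = 3430 cm⁻¹.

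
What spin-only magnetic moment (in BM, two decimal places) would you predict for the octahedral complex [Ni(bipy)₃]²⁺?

bipy is neutral, so the +2 overall charge sits on Ni: oxidation state +2.
Ni²⁺: group 10, so d-count = 10 − 2 = 8.
Configuration: t₂g⁶ eg² → 2 unpaired electrons.
μ(spin-only) = √[2(2+2)] = √8 ≈ 2.83 BM.

2.83 BM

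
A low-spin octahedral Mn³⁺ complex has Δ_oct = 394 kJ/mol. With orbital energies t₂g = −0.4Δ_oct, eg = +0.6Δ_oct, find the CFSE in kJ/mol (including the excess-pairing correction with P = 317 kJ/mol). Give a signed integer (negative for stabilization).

Mn sits in group 7; removing 3 electrons leaves Mn³⁺ with 7 − 3 = 4 d electrons.
Electron filling gives t₂g⁴ eg⁰.
The orbital stabilization is -1.6Δ_oct = -1.6 × 394 = -630 kJ/mol.
High-spin d⁴ would be t₂g³ eg¹ with 0 pairs; low-spin has 1, so 1 excess pair costs +1P = +317 kJ/mol.
Net CFSE = -630 + 317 = -313 kJ/mol.

-313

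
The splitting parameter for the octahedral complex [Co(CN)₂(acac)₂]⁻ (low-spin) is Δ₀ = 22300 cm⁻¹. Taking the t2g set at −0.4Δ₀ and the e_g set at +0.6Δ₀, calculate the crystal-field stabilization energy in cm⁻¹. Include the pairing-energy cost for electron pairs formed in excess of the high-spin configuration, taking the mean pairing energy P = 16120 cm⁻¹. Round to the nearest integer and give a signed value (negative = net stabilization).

-21280

Ligand charges: 2×(-1) from CN⁻ and 2×(-1) from acac⁻ sum to -4; with overall charge -1, Co is +3.
Group 9 minus oxidation state +3 gives a d⁶ configuration for Co³⁺.
Electron filling gives t2g^6 e_g^0.
CFSE(orbital) = 6×(-0.4Δ₀) + 0×(0.6Δ₀) = -2.4Δ₀; with Δ₀ = 22300 cm⁻¹ that is -53520 cm⁻¹.
High-spin d⁶ would be t2g^4 e_g^2 with 1 pair; low-spin has 3, so 2 excess pairs cost +2P = +32240 cm⁻¹.
Overall CFSE = -53520 + 32240 = -21280 cm⁻¹.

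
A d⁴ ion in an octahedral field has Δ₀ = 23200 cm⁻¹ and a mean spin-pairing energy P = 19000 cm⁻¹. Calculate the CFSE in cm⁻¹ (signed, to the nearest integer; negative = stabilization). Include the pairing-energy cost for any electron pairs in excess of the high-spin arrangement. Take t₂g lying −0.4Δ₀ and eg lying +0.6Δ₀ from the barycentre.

With Δ₀ > P the complex is low-spin.
That gives t₂g⁴ eg⁰.
Orbital CFSE = -1.6Δ₀ = -1.6 × 23200 = -37120 cm⁻¹.
Excess pairs vs high-spin: 1 − 0 = 1; pairing cost = +19000 cm⁻¹.
Net CFSE = -37120 + 19000 = -18120 cm⁻¹.

-18120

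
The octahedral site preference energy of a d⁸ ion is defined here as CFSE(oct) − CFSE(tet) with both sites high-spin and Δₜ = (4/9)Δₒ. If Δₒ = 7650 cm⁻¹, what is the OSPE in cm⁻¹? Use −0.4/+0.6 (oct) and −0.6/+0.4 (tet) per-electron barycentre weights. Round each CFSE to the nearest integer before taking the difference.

-6460

Octahedral high-spin t₂g⁶ eg²: CFSE = -1.2 × 7650 = -9180 cm⁻¹.
Tetrahedral e⁴ t₂⁴ gives -0.8Δₜ = -0.8 × (4/9) × 7650 = -2720 cm⁻¹.
Subtracting, OSPE = -9180 − (-2720) = -6460 cm⁻¹.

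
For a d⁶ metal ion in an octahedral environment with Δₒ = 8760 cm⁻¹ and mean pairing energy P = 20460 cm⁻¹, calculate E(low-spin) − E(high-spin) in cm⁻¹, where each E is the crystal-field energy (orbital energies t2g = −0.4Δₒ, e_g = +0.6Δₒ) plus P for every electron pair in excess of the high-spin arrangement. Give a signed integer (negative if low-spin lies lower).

In the high-spin limit (t2g^4 e_g^2) the orbital term is -0.4Δₒ = -3504 cm⁻¹, with no excess pairing.
Low-spin t2g^6 e_g^0 gives -2.4Δₒ = -21024 cm⁻¹, but forming 2 extra pairs costs 2P = 40920 cm⁻¹, so E(LS) = -21024 + 40920 = 19896 cm⁻¹.
Thus E(LS) − E(HS) = 23400 cm⁻¹.

23400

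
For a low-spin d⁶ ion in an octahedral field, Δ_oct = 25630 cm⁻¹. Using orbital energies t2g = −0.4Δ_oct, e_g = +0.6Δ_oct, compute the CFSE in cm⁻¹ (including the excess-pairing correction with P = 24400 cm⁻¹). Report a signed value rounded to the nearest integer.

-12712

The d⁶ electrons fill as t2g^6 e_g^0.
The orbital stabilization is -2.4Δ_oct = -2.4 × 25630 = -61512 cm⁻¹.
Relative to high-spin t2g^4 e_g^2 (1 paired), the low-spin configuration has 2 additional pairs, contributing +2 × 24400 = +48800 cm⁻¹.
Overall CFSE = -61512 + 48800 = -12712 cm⁻¹.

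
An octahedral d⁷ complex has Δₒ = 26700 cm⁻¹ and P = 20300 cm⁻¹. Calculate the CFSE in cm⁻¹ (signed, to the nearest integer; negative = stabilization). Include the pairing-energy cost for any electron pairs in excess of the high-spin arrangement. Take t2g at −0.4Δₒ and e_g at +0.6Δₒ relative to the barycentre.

-27760

With Δₒ > P the complex is low-spin.
Configuration: t2g^6 e_g^1.
Orbital CFSE = -1.8Δₒ = -1.8 × 26700 = -48060 cm⁻¹.
Excess pairs vs high-spin: 3 − 2 = 1; pairing cost = +20300 cm⁻¹.
Net CFSE = -48060 + 20300 = -27760 cm⁻¹.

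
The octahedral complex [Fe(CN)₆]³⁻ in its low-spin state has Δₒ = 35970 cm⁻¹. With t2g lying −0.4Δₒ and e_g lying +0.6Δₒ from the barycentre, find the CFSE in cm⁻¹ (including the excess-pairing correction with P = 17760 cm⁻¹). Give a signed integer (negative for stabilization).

-36420

Each CN⁻ contributes -1; 6 × (-1) = -6. With overall charge -3, Fe is in the +3 oxidation state.
Fe sits in group 8; removing 3 electrons leaves Fe³⁺ with 8 − 3 = 5 d electrons.
Electron filling gives t2g^5 e_g^0.
CFSE(orbital) = 5×(-0.4Δₒ) + 0×(0.6Δₒ) = -2.0Δₒ; with Δₒ = 35970 cm⁻¹ that is -71940 cm⁻¹.
High-spin d⁵ would be t2g^3 e_g^2 with 0 pairs; low-spin has 2, so 2 excess pairs cost +2P = +35520 cm⁻¹.
Net CFSE = -71940 + 35520 = -36420 cm⁻¹.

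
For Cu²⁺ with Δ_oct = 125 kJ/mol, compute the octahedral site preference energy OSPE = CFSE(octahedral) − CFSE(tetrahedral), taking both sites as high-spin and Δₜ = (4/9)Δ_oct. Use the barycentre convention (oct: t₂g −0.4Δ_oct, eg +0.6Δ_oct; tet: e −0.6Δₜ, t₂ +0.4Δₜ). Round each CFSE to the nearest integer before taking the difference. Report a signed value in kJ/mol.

Cu²⁺: group 11, so d-count = 11 − 2 = 9.
In an octahedral site d⁹ (HS) is t₂g⁶ eg³, giving CFSE(oct) = -0.6Δ_oct = -75 kJ/mol.
Tetrahedral: e⁴ t₂⁵, CFSE = 4(−0.6) + 5(+0.4) = -0.4Δₜ = -0.4 × (4/9) × 125 = -22 kJ/mol.
OSPE = -75 − (-22) = -53 kJ/mol.

-53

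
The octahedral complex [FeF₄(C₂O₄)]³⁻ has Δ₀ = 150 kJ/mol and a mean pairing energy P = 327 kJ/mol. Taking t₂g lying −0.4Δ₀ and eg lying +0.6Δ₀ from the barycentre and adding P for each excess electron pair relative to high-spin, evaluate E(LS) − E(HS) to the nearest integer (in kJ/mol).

Ligand charges: 4×(-1) from F⁻ and 1×(-2) from C₂O₄²⁻ sum to -6; with overall charge -3, Fe is +3.
Fe³⁺: group 8, so d-count = 8 − 3 = 5.
In the high-spin limit (t₂g³ eg²) the orbital term is 0.0Δ₀ = 0 kJ/mol, with no excess pairing.
For low-spin the configuration is t₂g⁵ eg⁰: orbital energy -2.0 × 150 = -300 kJ/mol, and 2 additional pairs relative to high-spin add 654 kJ/mol, giving 354 kJ/mol.
The difference is 354 − (0) = 354 kJ/mol, so high-spin lies lower.

354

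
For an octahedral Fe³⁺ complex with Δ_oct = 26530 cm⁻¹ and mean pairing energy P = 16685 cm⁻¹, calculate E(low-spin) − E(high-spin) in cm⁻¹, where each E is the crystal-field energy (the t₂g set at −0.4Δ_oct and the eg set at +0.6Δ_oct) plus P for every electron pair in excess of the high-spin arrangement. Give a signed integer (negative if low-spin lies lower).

Group 8 minus oxidation state +3 gives a d⁵ configuration for Fe³⁺.
High-spin: t₂g³ eg², CFSE = 0.0Δ_oct = 0 cm⁻¹.
Low-spin t₂g⁵ eg⁰ gives -2.0Δ_oct = -53060 cm⁻¹, but forming 2 extra pairs costs 2P = 33370 cm⁻¹, so E(LS) = -53060 + 33370 = -19690 cm⁻¹.
E(LS) − E(HS) = -19690 − (0) = -19690 cm⁻¹.

-19690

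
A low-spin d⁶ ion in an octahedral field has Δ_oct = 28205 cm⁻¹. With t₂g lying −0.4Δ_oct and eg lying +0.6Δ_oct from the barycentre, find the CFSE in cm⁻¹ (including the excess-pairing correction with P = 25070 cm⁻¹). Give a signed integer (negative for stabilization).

Configuration: t₂g⁶ eg⁰.
CFSE(orbital) = 6×(-0.4Δ_oct) + 0×(0.6Δ_oct) = -2.4Δ_oct; with Δ_oct = 28205 cm⁻¹ that is -67692 cm⁻¹.
Relative to high-spin t₂g⁴ eg² (1 paired), the low-spin configuration has 2 additional pairs, contributing +2 × 25070 = +50140 cm⁻¹.
Combining: -67692 + 50140 = -17552 cm⁻¹.

-17552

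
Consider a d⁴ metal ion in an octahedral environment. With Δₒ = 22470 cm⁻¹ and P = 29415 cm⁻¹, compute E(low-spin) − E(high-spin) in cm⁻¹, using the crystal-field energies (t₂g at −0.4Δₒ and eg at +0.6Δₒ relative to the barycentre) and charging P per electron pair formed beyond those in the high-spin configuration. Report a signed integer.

6945

High-spin: t₂g³ eg¹, CFSE = -0.6Δₒ = -13482 cm⁻¹.
For low-spin the configuration is t₂g⁴ eg⁰: orbital energy -1.6 × 22470 = -35952 cm⁻¹, and 1 additional pair relative to high-spin adds 29415 cm⁻¹, giving -6537 cm⁻¹.
E(LS) − E(HS) = -6537 − (-13482) = 6945 cm⁻¹.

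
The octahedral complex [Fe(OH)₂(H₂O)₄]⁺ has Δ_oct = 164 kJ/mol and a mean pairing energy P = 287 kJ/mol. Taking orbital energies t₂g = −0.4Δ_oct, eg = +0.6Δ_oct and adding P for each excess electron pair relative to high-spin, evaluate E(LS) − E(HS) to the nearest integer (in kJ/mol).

246

Ligand charges: 2×(-1) from OH⁻ and 4×(+0) from H₂O sum to -2; with overall charge +1, Fe is +3.
Fe is in group 8, so Fe³⁺ is d⁵ (8 − 3 = 5).
In the high-spin limit (t₂g³ eg²) the orbital term is 0.0Δ_oct = 0 kJ/mol, with no excess pairing.
Low-spin t₂g⁵ eg⁰ gives -2.0Δ_oct = -328 kJ/mol, but forming 2 extra pairs costs 2P = 574 kJ/mol, so E(LS) = -328 + 574 = 246 kJ/mol.
Thus E(LS) − E(HS) = 246 kJ/mol.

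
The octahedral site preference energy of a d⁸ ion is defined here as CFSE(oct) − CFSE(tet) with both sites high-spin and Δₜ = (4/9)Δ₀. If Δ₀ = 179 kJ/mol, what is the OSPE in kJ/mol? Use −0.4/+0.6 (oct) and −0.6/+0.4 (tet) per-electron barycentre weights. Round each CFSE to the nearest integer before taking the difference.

-151

Octahedral (high-spin): t2g^6 e_g^2, CFSE = 6(−0.4) + 2(+0.6) = -1.2Δ₀ = -1.2 × 179 = -215 kJ/mol.
Tetrahedral: e^4 t2^4, CFSE = 4(−0.6) + 4(+0.4) = -0.8Δₜ = -0.8 × (4/9) × 179 = -64 kJ/mol.
OSPE = CFSE(oct) − CFSE(tet) = -215 − (-64) = -151 kJ/mol.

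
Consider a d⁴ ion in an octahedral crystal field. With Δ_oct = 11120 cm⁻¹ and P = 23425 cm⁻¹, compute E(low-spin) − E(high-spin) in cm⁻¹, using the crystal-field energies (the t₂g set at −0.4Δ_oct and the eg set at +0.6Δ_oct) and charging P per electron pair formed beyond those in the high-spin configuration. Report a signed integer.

12305

In the high-spin limit (t₂g³ eg¹) the orbital term is -0.6Δ_oct = -6672 cm⁻¹, with no excess pairing.
Low-spin t₂g⁴ eg⁰ gives -1.6Δ_oct = -17792 cm⁻¹, but forming 1 extra pair costs 1P = 23425 cm⁻¹, so E(LS) = -17792 + 23425 = 5633 cm⁻¹.
The difference is 5633 − (-6672) = 12305 cm⁻¹, so high-spin lies lower.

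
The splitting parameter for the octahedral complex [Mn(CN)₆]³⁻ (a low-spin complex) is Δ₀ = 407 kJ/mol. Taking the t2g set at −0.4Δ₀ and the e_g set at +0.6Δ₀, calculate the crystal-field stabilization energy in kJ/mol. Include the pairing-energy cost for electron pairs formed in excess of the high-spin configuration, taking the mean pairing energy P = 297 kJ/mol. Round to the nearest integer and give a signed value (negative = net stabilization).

-354

Each CN⁻ contributes -1; 6 × (-1) = -6. With overall charge -3, Mn is in the +3 oxidation state.
Group 7 minus oxidation state +3 gives a d⁴ configuration for Mn³⁺.
The d⁴ electrons fill as t2g^4 e_g^0.
The orbital stabilization is -1.6Δ₀ = -1.6 × 407 = -651 kJ/mol.
Relative to high-spin t2g^3 e_g^1 (0 paired), the low-spin configuration has 1 additional pair, contributing +1 × 297 = +297 kJ/mol.
Combining: -651 + 297 = -354 kJ/mol.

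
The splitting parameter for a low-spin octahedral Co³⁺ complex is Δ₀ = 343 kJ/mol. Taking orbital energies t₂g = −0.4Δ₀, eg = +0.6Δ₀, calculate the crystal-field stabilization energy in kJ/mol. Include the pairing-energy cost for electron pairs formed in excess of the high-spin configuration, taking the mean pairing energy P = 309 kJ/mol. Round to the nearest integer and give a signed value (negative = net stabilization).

Co is in group 9, so Co³⁺ is d⁶ (9 − 3 = 6).
The d⁶ electrons fill as t₂g⁶ eg⁰.
The orbital stabilization is -2.4Δ₀ = -2.4 × 343 = -823 kJ/mol.
Relative to high-spin t₂g⁴ eg² (1 paired), the low-spin configuration has 2 additional pairs, contributing +2 × 309 = +618 kJ/mol.
Net CFSE = -823 + 618 = -205 kJ/mol.

-205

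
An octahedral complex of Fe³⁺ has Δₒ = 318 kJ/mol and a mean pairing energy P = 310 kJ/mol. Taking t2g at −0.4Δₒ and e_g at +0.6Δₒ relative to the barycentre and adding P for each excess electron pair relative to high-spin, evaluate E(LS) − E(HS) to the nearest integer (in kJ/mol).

-16

Fe is in group 8, so Fe³⁺ is d⁵ (8 − 3 = 5).
In the high-spin limit (t2g^3 e_g^2) the orbital term is 0.0Δₒ = 0 kJ/mol, with no excess pairing.
Low-spin: t2g^5 e_g^0, orbital CFSE = -2.0Δₒ = -636 kJ/mol; plus 2 excess pairs × P = +620 kJ/mol; total -16 kJ/mol.
E(LS) − E(HS) = -16 − (0) = -16 kJ/mol.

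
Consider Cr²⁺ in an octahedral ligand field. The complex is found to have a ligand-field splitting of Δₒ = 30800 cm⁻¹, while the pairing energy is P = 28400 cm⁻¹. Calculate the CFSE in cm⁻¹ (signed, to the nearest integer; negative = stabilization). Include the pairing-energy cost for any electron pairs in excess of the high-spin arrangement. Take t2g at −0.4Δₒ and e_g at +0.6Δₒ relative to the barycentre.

-20880

Cr sits in group 6; removing 2 electrons leaves Cr²⁺ with 6 − 2 = 4 d electrons.
Δₒ > P, so pairing is preferred: the ground state is low-spin.
That gives t2g^4 e_g^0.
Orbital CFSE = -1.6Δₒ = -1.6 × 30800 = -49280 cm⁻¹.
Excess pairs vs high-spin: 1 − 0 = 1; pairing cost = +28400 cm⁻¹.
Net CFSE = -49280 + 28400 = -20880 cm⁻¹.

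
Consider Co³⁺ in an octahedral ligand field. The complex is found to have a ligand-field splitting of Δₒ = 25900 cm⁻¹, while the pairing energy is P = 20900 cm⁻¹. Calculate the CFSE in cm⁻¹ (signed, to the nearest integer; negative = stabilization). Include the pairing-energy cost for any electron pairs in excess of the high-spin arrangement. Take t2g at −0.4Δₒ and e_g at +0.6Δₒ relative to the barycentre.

-20360

Co³⁺: group 9, so d-count = 9 − 3 = 6.
With Δₒ > P the complex is low-spin.
That gives t2g^6 e_g^0.
Orbital CFSE = -2.4Δₒ = -2.4 × 25900 = -62160 cm⁻¹.
Excess pairs vs high-spin: 3 − 1 = 2; pairing cost = +41800 cm⁻¹.
Net CFSE = -62160 + 41800 = -20360 cm⁻¹.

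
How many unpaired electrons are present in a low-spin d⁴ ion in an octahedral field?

2

Configuration: t₂g⁴ eg⁰, giving 2 unpaired electrons.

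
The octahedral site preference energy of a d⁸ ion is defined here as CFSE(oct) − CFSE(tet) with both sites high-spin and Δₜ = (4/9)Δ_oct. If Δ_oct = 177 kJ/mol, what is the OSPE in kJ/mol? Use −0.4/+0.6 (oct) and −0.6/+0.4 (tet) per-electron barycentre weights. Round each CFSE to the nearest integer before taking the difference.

Octahedral high-spin t₂g⁶ eg²: CFSE = -1.2 × 177 = -212 kJ/mol.
Tetrahedral e⁴ t₂⁴ gives -0.8Δₜ = -0.8 × (4/9) × 177 = -63 kJ/mol.
OSPE = CFSE(oct) − CFSE(tet) = -212 − (-63) = -149 kJ/mol.

-149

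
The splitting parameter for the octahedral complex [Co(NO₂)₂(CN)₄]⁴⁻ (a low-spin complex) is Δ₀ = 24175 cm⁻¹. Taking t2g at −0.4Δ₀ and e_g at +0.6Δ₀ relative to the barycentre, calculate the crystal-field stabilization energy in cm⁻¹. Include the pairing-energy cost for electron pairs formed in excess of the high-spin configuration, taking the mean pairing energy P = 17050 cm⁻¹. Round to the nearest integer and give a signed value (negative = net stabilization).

-26465

Ligand charges: 2×(-1) from NO₂⁻ and 4×(-1) from CN⁻ sum to -6; with overall charge -4, Co is +2.
Group 9 minus oxidation state +2 gives a d⁷ configuration for Co²⁺.
The d⁷ electrons fill as t2g^6 e_g^1.
The orbital stabilization is -1.8Δ₀ = -1.8 × 24175 = -43515 cm⁻¹.
Pairing penalty: 3 pairs vs 2 in the high-spin reference → 1 extra × P = 17050 cm⁻¹.
Combining: -43515 + 17050 = -26465 cm⁻¹.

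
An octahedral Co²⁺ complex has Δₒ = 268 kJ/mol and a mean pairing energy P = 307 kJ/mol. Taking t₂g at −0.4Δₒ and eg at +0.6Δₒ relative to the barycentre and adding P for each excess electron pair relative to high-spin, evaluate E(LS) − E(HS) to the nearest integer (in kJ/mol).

39

Co²⁺: group 9, so d-count = 9 − 2 = 7.
High-spin: t₂g⁵ eg², CFSE = -0.8Δₒ = -214 kJ/mol.
Low-spin t₂g⁶ eg¹ gives -1.8Δₒ = -482 kJ/mol, but forming 1 extra pair costs 1P = 307 kJ/mol, so E(LS) = -482 + 307 = -175 kJ/mol.
The difference is -175 − (-214) = 39 kJ/mol, so high-spin lies lower.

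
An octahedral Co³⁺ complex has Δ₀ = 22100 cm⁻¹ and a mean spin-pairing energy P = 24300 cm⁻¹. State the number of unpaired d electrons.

Co is in group 9, so Co³⁺ is d⁶ (9 − 3 = 6).
With Δ₀ < P the complex is high-spin.
Configuration: t2g^4 e_g^2.
Unpaired electrons: 4.

4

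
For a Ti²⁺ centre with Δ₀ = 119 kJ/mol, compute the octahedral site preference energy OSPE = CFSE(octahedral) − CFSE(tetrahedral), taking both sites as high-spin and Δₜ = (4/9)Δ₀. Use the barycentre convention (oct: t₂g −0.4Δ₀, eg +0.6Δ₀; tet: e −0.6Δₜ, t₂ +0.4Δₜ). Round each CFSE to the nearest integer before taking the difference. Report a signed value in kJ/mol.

Ti²⁺: group 4, so d-count = 4 − 2 = 2.
Octahedral high-spin t2g^2 e_g^0: CFSE = -0.8 × 119 = -95 kJ/mol.
Tetrahedral e^2 t2^0 gives -1.2Δₜ = -1.2 × (4/9) × 119 = -63 kJ/mol.
Subtracting, OSPE = -95 − (-63) = -32 kJ/mol.

-32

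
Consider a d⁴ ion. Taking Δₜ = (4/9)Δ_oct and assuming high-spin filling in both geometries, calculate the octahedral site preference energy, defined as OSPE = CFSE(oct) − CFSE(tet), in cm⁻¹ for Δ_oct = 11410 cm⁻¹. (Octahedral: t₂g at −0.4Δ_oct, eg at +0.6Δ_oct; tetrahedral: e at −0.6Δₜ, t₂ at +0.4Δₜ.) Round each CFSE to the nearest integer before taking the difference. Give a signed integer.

Octahedral (high-spin): t2g^3 e_g^1, CFSE = 3(−0.4) + 1(+0.6) = -0.6Δ_oct = -0.6 × 11410 = -6846 cm⁻¹.
Tetrahedral: e^2 t2^2, CFSE = 2(−0.6) + 2(+0.4) = -0.4Δₜ = -0.4 × (4/9) × 11410 = -2028 cm⁻¹.
Subtracting, OSPE = -6846 − (-2028) = -4818 cm⁻¹.

-4818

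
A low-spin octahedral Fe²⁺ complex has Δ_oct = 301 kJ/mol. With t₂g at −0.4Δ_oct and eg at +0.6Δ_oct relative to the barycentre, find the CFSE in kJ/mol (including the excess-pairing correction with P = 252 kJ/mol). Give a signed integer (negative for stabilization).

Fe²⁺: group 8, so d-count = 8 − 2 = 6.
The d⁶ electrons fill as t₂g⁶ eg⁰.
Orbital CFSE = 6(-0.4) + 0(0.6) = -2.4Δ_oct = -2.4 × 301 = -722 kJ/mol.
High-spin d⁶ would be t₂g⁴ eg² with 1 pair; low-spin has 3, so 2 excess pairs cost +2P = +504 kJ/mol.
Combining: -722 + 504 = -218 kJ/mol.

-218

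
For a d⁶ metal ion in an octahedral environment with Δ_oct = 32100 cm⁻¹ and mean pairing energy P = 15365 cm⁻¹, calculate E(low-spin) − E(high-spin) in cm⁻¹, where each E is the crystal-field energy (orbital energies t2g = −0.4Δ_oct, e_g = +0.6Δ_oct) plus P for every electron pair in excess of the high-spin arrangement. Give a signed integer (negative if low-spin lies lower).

-33470

High-spin: t2g^4 e_g^2, CFSE = -0.4Δ_oct = -12840 cm⁻¹.
Low-spin: t2g^6 e_g^0, orbital CFSE = -2.4Δ_oct = -77040 cm⁻¹; plus 2 excess pairs × P = +30730 cm⁻¹; total -46310 cm⁻¹.
The difference is -46310 − (-12840) = -33470 cm⁻¹, so low-spin lies lower.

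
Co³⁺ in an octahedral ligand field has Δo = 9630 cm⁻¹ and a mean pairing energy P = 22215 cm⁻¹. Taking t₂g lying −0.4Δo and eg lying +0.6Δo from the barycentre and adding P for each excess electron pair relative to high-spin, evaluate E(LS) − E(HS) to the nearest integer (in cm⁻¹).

25170

Group 9 minus oxidation state +3 gives a d⁶ configuration for Co³⁺.
High-spin d⁶ fills as t₂g⁴ eg² with CFSE 4(−0.4) + 2(+0.6) = -0.4Δo = -3852 cm⁻¹.
Low-spin: t₂g⁶ eg⁰, orbital CFSE = -2.4Δo = -23112 cm⁻¹; plus 2 excess pairs × P = +44430 cm⁻¹; total 21318 cm⁻¹.
The difference is 21318 − (-3852) = 25170 cm⁻¹, so high-spin lies lower.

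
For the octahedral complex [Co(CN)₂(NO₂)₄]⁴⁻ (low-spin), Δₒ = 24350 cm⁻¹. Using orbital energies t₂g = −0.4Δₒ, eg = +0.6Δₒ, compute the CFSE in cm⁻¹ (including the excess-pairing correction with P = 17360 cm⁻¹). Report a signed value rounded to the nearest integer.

Ligand charges: 2×(-1) from CN⁻ and 4×(-1) from NO₂⁻ sum to -6; with overall charge -4, Co is +2.
Group 9 minus oxidation state +2 gives a d⁷ configuration for Co²⁺.
Electron filling gives t₂g⁶ eg¹.
Orbital CFSE = 6(-0.4) + 1(0.6) = -1.8Δₒ = -1.8 × 24350 = -43830 cm⁻¹.
Pairing penalty: 3 pairs vs 2 in the high-spin reference → 1 extra × P = 17360 cm⁻¹.
Overall CFSE = -43830 + 17360 = -26470 cm⁻¹.

-26470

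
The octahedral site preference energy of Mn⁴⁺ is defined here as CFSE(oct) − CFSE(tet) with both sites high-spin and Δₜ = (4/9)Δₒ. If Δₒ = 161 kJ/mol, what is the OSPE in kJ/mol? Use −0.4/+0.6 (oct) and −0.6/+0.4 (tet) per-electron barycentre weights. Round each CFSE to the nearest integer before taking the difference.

Mn sits in group 7; removing 4 electrons leaves Mn⁴⁺ with 7 − 4 = 3 d electrons.
Octahedral (high-spin): t₂g³ eg⁰, CFSE = 3(−0.4) + 0(+0.6) = -1.2Δₒ = -1.2 × 161 = -193 kJ/mol.
Tetrahedral: e² t₂¹, CFSE = 2(−0.6) + 1(+0.4) = -0.8Δₜ = -0.8 × (4/9) × 161 = -57 kJ/mol.
OSPE = CFSE(oct) − CFSE(tet) = -193 − (-57) = -136 kJ/mol.

-136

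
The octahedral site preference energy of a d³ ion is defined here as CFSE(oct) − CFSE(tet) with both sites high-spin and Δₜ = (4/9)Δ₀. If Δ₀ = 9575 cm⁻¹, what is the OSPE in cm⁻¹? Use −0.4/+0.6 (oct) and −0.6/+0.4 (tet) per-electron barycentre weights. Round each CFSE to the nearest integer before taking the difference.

-8086

In an octahedral site d³ (HS) is t₂g³ eg⁰, giving CFSE(oct) = -1.2Δ₀ = -11490 cm⁻¹.
Tetrahedral: e² t₂¹, CFSE = 2(−0.6) + 1(+0.4) = -0.8Δₜ = -0.8 × (4/9) × 9575 = -3404 cm⁻¹.
Subtracting, OSPE = -11490 − (-3404) = -8086 cm⁻¹.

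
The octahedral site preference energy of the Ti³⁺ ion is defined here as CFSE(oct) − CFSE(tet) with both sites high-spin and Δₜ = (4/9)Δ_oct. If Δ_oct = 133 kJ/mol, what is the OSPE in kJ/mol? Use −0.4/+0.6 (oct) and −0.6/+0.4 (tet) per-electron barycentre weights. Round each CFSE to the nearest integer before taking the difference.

Ti sits in group 4; removing 3 electrons leaves Ti³⁺ with 4 − 3 = 1 d electrons.
In an octahedral site d¹ (HS) is t2g^1 e_g^0, giving CFSE(oct) = -0.4Δ_oct = -53 kJ/mol.
Tetrahedral e^1 t2^0 gives -0.6Δₜ = -0.6 × (4/9) × 133 = -35 kJ/mol.
OSPE = CFSE(oct) − CFSE(tet) = -53 − (-35) = -18 kJ/mol.

-18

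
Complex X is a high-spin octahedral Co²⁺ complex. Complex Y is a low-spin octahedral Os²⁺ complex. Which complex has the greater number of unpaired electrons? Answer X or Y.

X: Co²⁺: group 9, so d-count = 9 − 2 = 7; t₂g⁵ eg² → 3 unpaired.
Y: Os sits in group 8; removing 2 electrons leaves Os²⁺ with 8 − 2 = 6 d electrons; t₂g⁶ eg⁰ → 0 unpaired.
So X has more unpaired electrons.

X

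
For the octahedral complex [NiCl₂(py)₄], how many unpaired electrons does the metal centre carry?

Ligand charges: 2×(-1) from Cl⁻ and 4×(+0) from py sum to -2; with overall charge +0, Ni is +2.
Ni is in group 10, so Ni²⁺ is d⁸ (10 − 2 = 8).
Configuration: t2g^6 e_g^2, giving 2 unpaired electrons.

2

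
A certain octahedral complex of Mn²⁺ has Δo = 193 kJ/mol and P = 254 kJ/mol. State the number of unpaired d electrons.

Group 7 minus oxidation state +2 gives a d⁵ configuration for Mn²⁺.
Here Δo < P (193 < 254), so the high-spin state is favoured.
That gives t₂g³ eg².
Unpaired electrons: 5.

5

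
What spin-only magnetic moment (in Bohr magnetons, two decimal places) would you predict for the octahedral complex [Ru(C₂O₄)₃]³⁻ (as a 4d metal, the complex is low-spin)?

1.73 Bohr magnetons

Each C₂O₄²⁻ contributes -2; 3 × (-2) = -6. With overall charge -3, Ru is in the +3 oxidation state.
Ru is in group 8, so Ru³⁺ is d⁵ (8 − 3 = 5).
Configuration: t2g^5 e_g^0 → 1 unpaired electron.
μ(spin-only) = √[1(1+2)] = √3 ≈ 1.73 Bohr magnetons.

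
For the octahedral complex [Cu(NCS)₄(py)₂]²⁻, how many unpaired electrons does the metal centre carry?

1

Ligand charges: 4×(-1) from NCS⁻ and 2×(+0) from py sum to -4; with overall charge -2, Cu is +2.
Cu sits in group 11; removing 2 electrons leaves Cu²⁺ with 11 − 2 = 9 d electrons.
Configuration: t₂g⁶ eg³, giving 1 unpaired electron.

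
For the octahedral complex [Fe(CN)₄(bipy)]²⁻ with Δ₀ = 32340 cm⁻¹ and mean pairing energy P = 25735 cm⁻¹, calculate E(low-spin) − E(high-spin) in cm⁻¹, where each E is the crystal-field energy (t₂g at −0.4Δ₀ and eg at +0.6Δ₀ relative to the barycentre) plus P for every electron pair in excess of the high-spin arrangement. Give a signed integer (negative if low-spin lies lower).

-13210

Ligand charges: 4×(-1) from CN⁻ and 1×(+0) from bipy sum to -4; with overall charge -2, Fe is +2.
Fe is in group 8, so Fe²⁺ is d⁶ (8 − 2 = 6).
High-spin d⁶ fills as t₂g⁴ eg² with CFSE 4(−0.4) + 2(+0.6) = -0.4Δ₀ = -12936 cm⁻¹.
Low-spin t₂g⁶ eg⁰ gives -2.4Δ₀ = -77616 cm⁻¹, but forming 2 extra pairs costs 2P = 51470 cm⁻¹, so E(LS) = -77616 + 51470 = -26146 cm⁻¹.
The difference is -26146 − (-12936) = -13210 cm⁻¹, so low-spin lies lower.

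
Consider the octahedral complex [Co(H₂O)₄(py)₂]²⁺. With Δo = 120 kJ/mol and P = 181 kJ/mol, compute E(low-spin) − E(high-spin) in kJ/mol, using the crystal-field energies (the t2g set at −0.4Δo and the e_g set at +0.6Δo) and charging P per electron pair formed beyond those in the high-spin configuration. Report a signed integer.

61

Ligand charges: 4×(+0) from H₂O and 2×(+0) from py sum to +0; with overall charge +2, Co is +2.
Co sits in group 9; removing 2 electrons leaves Co²⁺ with 9 − 2 = 7 d electrons.
High-spin d⁷ fills as t2g^5 e_g^2 with CFSE 5(−0.4) + 2(+0.6) = -0.8Δo = -96 kJ/mol.
For low-spin the configuration is t2g^6 e_g^1: orbital energy -1.8 × 120 = -216 kJ/mol, and 1 additional pair relative to high-spin adds 181 kJ/mol, giving -35 kJ/mol.
The difference is -35 − (-96) = 61 kJ/mol, so high-spin lies lower.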